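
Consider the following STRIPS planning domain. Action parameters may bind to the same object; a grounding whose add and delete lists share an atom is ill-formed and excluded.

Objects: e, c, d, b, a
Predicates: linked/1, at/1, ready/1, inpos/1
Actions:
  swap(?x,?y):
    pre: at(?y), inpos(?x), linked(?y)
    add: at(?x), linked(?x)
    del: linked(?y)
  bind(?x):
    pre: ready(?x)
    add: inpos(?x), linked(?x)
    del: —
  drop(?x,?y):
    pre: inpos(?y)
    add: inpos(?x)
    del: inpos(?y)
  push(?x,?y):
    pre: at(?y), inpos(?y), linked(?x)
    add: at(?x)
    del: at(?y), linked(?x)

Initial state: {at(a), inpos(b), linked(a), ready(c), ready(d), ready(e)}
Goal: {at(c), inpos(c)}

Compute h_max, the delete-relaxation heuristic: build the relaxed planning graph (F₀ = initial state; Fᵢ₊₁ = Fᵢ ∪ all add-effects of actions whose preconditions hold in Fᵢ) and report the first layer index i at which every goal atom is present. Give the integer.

F0 = init (6 atoms)
F1 = F0 ∪ {at(b), inpos(a), inpos(c), inpos(d), inpos(e), linked(b), linked(c), linked(d), linked(e)}  (15 atoms)
F2 = F1 ∪ {at(c), at(d), at(e)}  (18 atoms)
goal ⊆ F2  ⇒  h_max = 2

2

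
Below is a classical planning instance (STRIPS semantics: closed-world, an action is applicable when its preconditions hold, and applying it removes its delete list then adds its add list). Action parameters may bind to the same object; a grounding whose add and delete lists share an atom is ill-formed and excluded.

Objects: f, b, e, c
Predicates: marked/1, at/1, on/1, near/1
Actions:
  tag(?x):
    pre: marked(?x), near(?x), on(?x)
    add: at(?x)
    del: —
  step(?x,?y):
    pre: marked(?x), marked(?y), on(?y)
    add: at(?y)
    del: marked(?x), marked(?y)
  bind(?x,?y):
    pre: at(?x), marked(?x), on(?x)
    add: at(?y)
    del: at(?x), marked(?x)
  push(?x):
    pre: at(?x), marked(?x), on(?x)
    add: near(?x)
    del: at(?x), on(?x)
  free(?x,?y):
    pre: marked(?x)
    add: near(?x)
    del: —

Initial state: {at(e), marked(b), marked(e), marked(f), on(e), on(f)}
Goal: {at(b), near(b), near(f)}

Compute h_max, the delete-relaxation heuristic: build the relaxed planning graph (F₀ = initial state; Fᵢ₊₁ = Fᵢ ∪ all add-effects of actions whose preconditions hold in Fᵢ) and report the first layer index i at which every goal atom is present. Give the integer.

1

F0 = init (6 atoms)
F1 = F0 ∪ {at(b), at(c), at(f), near(b), near(e), near(f)}  (12 atoms)
goal ⊆ F1  ⇒  h_max = 1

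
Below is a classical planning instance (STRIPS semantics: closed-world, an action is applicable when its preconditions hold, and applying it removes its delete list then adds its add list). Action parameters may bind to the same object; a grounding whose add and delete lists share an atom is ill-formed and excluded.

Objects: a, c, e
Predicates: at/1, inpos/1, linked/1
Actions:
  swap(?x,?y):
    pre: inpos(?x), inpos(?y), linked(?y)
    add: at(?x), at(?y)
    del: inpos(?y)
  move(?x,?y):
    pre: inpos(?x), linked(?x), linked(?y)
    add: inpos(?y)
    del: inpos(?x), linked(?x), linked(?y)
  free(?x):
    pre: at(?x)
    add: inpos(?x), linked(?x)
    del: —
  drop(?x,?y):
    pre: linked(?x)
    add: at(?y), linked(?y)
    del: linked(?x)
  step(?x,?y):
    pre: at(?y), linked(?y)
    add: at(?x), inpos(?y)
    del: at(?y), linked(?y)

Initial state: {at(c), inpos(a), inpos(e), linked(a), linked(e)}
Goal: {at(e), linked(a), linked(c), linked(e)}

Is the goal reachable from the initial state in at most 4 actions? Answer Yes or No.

1. swap(a,e)  →  {at(a), at(c), at(e), inpos(a), linked(a), linked(e)}
2. free(c)  →  {at(a), at(c), at(e), inpos(a), inpos(c), linked(a), linked(c), linked(e)}
optimal plan length = 2; 2 ≤ 4

Yes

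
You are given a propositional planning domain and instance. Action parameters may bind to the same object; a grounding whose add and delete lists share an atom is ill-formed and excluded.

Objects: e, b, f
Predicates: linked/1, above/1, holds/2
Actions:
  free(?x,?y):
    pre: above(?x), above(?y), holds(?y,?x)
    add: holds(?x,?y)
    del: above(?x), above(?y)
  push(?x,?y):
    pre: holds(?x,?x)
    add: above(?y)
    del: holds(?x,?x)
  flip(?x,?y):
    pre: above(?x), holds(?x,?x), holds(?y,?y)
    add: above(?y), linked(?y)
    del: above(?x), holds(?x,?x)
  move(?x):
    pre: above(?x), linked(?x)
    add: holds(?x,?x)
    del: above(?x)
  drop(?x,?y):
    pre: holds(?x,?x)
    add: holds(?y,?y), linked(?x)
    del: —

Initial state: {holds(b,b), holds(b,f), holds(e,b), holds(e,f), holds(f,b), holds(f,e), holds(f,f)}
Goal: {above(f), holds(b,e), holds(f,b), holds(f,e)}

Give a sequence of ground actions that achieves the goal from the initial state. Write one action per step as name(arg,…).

1. push(b,e)  →  {above(e), holds(b,f), holds(e,b), holds(e,f), holds(f,b), holds(f,e), holds(f,f)}
2. drop(f,e)  →  {above(e), holds(b,f), holds(e,b), holds(e,e), holds(e,f), holds(f,b), holds(f,e), holds(f,f), linked(f)}
3. push(e,b)  →  {above(b), above(e), holds(b,f), holds(e,b), holds(e,f), holds(f,b), holds(f,e), holds(f,f), linked(f)}
4. free(b,e)  →  {holds(b,e), holds(b,f), holds(e,b), holds(e,f), holds(f,b), holds(f,e), holds(f,f), linked(f)}
5. push(f,f)  →  {above(f), holds(b,e), holds(b,f), holds(e,b), holds(e,f), holds(f,b), holds(f,e), linked(f)}

push(b,e); drop(f,e); push(e,b); free(b,e); push(f,f)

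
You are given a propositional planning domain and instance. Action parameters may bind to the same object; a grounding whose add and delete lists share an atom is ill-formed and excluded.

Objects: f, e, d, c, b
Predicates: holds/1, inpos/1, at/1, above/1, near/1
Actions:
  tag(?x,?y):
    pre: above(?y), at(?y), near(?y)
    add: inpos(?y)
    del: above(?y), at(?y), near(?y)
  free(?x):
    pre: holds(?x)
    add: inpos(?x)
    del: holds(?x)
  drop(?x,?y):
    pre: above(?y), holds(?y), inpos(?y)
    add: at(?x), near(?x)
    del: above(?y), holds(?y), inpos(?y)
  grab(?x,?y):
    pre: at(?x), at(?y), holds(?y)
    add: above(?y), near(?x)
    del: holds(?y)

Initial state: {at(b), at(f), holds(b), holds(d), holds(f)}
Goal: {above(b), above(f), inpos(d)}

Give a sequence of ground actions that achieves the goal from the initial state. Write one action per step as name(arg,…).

1. free(d)  →  {at(b), at(f), holds(b), holds(f), inpos(d)}
2. grab(f,f)  →  {above(f), at(b), at(f), holds(b), inpos(d), near(f)}
3. grab(f,b)  →  {above(b), above(f), at(b), at(f), inpos(d), near(f)}

free(d); grab(f,f); grab(f,b)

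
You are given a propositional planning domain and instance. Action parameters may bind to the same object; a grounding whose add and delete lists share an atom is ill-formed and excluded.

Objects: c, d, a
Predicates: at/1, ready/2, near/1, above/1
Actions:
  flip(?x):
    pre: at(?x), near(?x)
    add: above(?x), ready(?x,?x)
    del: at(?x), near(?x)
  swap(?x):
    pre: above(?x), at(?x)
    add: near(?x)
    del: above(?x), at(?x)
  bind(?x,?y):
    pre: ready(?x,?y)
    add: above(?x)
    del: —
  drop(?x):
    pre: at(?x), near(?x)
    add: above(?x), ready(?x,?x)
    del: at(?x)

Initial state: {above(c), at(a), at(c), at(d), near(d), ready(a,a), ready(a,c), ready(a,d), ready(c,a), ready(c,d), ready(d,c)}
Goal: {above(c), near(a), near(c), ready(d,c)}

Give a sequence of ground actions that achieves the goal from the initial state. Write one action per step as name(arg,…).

swap(c); bind(c,d); bind(a,c); swap(a)

1. swap(c)  →  {at(a), at(d), near(c), near(d), ready(a,a), ready(a,c), ready(a,d), ready(c,a), ready(c,d), ready(d,c)}
2. bind(c,d)  →  {above(c), at(a), at(d), near(c), near(d), ready(a,a), ready(a,c), ready(a,d), ready(c,a), ready(c,d), ready(d,c)}
3. bind(a,c)  →  {above(a), above(c), at(a), at(d), near(c), near(d), ready(a,a), ready(a,c), ready(a,d), ready(c,a), ready(c,d), ready(d,c)}
4. swap(a)  →  {above(c), at(d), near(a), near(c), near(d), ready(a,a), ready(a,c), ready(a,d), ready(c,a), ready(c,d), ready(d,c)}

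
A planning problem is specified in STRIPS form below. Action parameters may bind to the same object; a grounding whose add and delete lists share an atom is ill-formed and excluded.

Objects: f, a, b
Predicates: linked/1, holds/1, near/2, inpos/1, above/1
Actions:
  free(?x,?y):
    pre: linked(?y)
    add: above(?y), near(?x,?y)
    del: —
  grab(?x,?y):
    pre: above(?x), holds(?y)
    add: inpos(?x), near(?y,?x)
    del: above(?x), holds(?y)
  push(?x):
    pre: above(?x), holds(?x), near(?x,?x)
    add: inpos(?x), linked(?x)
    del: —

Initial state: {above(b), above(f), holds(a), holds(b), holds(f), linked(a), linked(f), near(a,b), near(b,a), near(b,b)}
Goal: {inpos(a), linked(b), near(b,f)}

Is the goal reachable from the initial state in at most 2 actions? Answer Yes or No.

No

1. free(f,a)  →  {above(a), above(b), above(f), holds(a), holds(b), holds(f), linked(a), linked(f), near(a,b), near(b,a), near(b,b), near(f,a)}
2. free(b,f)  →  {above(a), above(b), above(f), holds(a), holds(b), holds(f), linked(a), linked(f), near(a,b), near(b,a), near(b,b), near(b,f), near(f,a)}
3. grab(a,f)  →  {above(b), above(f), holds(a), holds(b), inpos(a), linked(a), linked(f), near(a,b), near(b,a), near(b,b), near(b,f), near(f,a)}
4. push(b)  →  {above(b), above(f), holds(a), holds(b), inpos(a), inpos(b), linked(a), linked(b), linked(f), near(a,b), near(b,a), near(b,b), near(b,f), near(f,a)}
optimal plan length = 4; 4 > 2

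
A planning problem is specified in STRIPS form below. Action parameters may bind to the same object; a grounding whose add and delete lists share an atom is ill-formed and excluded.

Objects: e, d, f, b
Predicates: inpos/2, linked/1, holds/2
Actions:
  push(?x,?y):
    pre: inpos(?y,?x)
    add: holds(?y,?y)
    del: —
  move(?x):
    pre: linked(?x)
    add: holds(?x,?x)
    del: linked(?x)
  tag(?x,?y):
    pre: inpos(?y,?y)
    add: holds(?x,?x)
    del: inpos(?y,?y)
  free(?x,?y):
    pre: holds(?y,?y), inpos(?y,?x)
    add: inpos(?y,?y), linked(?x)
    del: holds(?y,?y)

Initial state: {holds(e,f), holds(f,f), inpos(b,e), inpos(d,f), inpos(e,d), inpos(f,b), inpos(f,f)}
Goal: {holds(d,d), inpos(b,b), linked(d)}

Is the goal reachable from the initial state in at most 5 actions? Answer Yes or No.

1. push(e,b)  →  {holds(b,b), holds(e,f), holds(f,f), inpos(b,e), inpos(d,f), inpos(e,d), inpos(f,b), inpos(f,f)}
2. push(d,e)  →  {holds(b,b), holds(e,e), holds(e,f), holds(f,f), inpos(b,e), inpos(d,f), inpos(e,d), inpos(f,b), inpos(f,f)}
3. push(f,d)  →  {holds(b,b), holds(d,d), holds(e,e), holds(e,f), holds(f,f), inpos(b,e), inpos(d,f), inpos(e,d), inpos(f,b), inpos(f,f)}
4. free(e,b)  →  {holds(d,d), holds(e,e), holds(e,f), holds(f,f), inpos(b,b), inpos(b,e), inpos(d,f), inpos(e,d), inpos(f,b), inpos(f,f), linked(e)}
5. free(d,e)  →  {holds(d,d), holds(e,f), holds(f,f), inpos(b,b), inpos(b,e), inpos(d,f), inpos(e,d), inpos(e,e), inpos(f,b), inpos(f,f), linked(d), linked(e)}
optimal plan length = 5; 5 ≤ 5

Yes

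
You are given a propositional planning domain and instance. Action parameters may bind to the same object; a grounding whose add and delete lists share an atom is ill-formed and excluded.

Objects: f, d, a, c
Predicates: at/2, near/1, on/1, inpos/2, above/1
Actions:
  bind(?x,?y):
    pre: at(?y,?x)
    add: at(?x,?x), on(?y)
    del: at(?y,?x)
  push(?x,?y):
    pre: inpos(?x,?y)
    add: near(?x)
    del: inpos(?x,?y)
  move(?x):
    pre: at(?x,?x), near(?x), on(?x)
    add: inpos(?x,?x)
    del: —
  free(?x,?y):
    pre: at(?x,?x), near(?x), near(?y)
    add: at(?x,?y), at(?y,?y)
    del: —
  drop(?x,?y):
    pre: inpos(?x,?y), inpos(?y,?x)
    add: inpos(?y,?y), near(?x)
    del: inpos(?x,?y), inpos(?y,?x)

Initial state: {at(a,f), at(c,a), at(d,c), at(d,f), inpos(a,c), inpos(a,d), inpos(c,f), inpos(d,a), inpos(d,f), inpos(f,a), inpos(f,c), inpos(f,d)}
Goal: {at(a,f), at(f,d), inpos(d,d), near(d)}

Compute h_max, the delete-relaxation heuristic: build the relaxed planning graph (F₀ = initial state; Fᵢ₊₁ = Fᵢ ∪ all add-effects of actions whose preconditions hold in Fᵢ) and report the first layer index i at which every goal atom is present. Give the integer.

2

F0 = init (12 atoms)
F1 = F0 ∪ {at(a,a), at(c,c), at(f,f), inpos(a,a), inpos(c,c), inpos(d,d), inpos(f,f), near(a), near(c), near(d), near(f), on(a), on(c), on(d)}  (26 atoms)
F2 = F1 ∪ {at(a,c), at(a,d), at(c,d), at(c,f), at(d,d), at(f,a), at(f,c), at(f,d)}  (34 atoms)
goal ⊆ F2  ⇒  h_max = 2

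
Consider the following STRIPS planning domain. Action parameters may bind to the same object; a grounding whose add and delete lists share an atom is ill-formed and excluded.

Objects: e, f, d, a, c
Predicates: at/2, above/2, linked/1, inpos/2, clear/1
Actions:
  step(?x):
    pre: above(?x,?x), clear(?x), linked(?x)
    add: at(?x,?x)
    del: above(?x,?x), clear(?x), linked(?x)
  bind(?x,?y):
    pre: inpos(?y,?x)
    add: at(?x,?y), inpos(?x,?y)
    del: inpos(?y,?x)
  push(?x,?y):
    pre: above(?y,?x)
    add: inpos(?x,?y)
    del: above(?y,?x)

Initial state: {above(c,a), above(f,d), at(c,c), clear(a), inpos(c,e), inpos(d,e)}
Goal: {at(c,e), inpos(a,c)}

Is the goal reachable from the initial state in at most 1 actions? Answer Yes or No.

1. bind(e,c)  →  {above(c,a), above(f,d), at(c,c), at(e,c), clear(a), inpos(d,e), inpos(e,c)}
2. bind(c,e)  →  {above(c,a), above(f,d), at(c,c), at(c,e), at(e,c), clear(a), inpos(c,e), inpos(d,e)}
3. push(a,c)  →  {above(f,d), at(c,c), at(c,e), at(e,c), clear(a), inpos(a,c), inpos(c,e), inpos(d,e)}
optimal plan length = 3; 3 > 1

No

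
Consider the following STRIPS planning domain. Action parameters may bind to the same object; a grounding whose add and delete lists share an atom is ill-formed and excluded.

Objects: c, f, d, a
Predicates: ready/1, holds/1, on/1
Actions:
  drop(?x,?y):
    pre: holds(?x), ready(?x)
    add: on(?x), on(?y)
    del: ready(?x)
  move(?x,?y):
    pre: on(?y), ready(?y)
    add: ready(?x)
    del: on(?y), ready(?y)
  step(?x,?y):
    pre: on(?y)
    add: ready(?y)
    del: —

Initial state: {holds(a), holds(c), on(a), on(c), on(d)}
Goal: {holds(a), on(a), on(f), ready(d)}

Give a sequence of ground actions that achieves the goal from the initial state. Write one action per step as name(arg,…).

step(c,c); drop(c,f); step(c,d)

1. step(c,c)  →  {holds(a), holds(c), on(a), on(c), on(d), ready(c)}
2. drop(c,f)  →  {holds(a), holds(c), on(a), on(c), on(d), on(f)}
3. step(c,d)  →  {holds(a), holds(c), on(a), on(c), on(d), on(f), ready(d)}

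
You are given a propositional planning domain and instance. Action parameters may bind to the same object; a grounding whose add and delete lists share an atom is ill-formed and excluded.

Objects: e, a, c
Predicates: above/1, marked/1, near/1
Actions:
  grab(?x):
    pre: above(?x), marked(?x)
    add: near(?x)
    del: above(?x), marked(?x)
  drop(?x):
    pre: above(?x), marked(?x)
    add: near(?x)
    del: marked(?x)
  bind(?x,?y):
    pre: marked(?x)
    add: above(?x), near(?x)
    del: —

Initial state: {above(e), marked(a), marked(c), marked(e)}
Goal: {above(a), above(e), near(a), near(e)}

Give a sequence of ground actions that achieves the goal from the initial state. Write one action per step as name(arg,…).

1. drop(e)  →  {above(e), marked(a), marked(c), near(e)}
2. bind(a,e)  →  {above(a), above(e), marked(a), marked(c), near(a), near(e)}

drop(e); bind(a,e)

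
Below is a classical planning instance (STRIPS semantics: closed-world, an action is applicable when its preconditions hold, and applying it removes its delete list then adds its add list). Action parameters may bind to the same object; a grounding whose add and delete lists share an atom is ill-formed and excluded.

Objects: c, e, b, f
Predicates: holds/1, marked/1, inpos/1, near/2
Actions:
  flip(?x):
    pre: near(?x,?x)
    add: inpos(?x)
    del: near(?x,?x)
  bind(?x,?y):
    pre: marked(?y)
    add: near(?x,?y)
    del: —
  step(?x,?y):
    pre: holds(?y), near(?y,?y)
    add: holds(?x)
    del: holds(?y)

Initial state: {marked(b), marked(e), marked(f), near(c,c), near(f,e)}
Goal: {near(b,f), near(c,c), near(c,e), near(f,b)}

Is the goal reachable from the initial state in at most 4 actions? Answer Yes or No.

1. bind(c,e)  →  {marked(b), marked(e), marked(f), near(c,c), near(c,e), near(f,e)}
2. bind(b,f)  →  {marked(b), marked(e), marked(f), near(b,f), near(c,c), near(c,e), near(f,e)}
3. bind(f,b)  →  {marked(b), marked(e), marked(f), near(b,f), near(c,c), near(c,e), near(f,b), near(f,e)}
optimal plan length = 3; 3 ≤ 4

Yes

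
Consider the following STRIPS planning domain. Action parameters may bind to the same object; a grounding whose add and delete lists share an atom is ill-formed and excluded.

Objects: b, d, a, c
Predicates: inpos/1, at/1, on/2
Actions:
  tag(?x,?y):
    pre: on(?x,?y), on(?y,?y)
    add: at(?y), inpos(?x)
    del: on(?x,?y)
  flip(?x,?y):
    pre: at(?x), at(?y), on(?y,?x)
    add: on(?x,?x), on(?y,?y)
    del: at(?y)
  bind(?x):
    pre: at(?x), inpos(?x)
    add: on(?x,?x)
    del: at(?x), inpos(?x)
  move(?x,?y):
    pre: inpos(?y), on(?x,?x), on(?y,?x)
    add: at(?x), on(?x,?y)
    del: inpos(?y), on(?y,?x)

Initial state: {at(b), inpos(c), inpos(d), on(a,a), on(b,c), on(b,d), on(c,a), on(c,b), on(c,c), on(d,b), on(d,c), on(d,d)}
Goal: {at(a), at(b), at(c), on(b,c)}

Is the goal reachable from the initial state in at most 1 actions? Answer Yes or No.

1. tag(d,c)  →  {at(b), at(c), inpos(c), inpos(d), on(a,a), on(b,c), on(b,d), on(c,a), on(c,b), on(c,c), on(d,b), on(d,d)}
2. tag(a,a)  →  {at(a), at(b), at(c), inpos(a), inpos(c), inpos(d), on(b,c), on(b,d), on(c,a), on(c,b), on(c,c), on(d,b), on(d,d)}
optimal plan length = 2; 2 > 1

No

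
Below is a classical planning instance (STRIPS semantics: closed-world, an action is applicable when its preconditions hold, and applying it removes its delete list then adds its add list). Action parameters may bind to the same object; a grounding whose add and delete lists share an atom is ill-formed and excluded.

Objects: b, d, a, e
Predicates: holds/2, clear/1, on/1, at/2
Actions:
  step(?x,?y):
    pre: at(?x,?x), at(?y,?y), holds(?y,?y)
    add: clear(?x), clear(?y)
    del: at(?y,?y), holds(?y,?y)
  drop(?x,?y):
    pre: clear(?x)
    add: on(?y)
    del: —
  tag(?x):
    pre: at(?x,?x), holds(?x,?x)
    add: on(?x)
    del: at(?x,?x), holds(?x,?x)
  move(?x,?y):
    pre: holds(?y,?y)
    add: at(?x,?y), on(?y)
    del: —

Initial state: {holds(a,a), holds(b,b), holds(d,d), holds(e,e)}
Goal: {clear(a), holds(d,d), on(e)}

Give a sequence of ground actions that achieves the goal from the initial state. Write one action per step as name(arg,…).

move(b,e); move(a,a); step(a,a)

1. move(b,e)  →  {at(b,e), holds(a,a), holds(b,b), holds(d,d), holds(e,e), on(e)}
2. move(a,a)  →  {at(a,a), at(b,e), holds(a,a), holds(b,b), holds(d,d), holds(e,e), on(a), on(e)}
3. step(a,a)  →  {at(b,e), clear(a), holds(b,b), holds(d,d), holds(e,e), on(a), on(e)}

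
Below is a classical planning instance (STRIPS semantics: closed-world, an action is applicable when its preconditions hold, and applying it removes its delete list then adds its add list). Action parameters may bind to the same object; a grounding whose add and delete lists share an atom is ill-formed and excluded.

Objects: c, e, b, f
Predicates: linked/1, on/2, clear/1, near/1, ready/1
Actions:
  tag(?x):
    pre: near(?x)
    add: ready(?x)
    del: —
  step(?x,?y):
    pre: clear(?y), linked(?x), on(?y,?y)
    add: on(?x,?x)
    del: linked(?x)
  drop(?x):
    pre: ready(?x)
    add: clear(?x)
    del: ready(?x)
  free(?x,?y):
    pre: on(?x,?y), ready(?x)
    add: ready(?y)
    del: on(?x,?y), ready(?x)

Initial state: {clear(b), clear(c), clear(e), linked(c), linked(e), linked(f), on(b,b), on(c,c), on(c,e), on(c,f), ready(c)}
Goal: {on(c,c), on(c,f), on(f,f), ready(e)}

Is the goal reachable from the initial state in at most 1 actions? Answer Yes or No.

1. step(f,c)  →  {clear(b), clear(c), clear(e), linked(c), linked(e), on(b,b), on(c,c), on(c,e), on(c,f), on(f,f), ready(c)}
2. free(c,e)  →  {clear(b), clear(c), clear(e), linked(c), linked(e), on(b,b), on(c,c), on(c,f), on(f,f), ready(e)}
optimal plan length = 2; 2 > 1

No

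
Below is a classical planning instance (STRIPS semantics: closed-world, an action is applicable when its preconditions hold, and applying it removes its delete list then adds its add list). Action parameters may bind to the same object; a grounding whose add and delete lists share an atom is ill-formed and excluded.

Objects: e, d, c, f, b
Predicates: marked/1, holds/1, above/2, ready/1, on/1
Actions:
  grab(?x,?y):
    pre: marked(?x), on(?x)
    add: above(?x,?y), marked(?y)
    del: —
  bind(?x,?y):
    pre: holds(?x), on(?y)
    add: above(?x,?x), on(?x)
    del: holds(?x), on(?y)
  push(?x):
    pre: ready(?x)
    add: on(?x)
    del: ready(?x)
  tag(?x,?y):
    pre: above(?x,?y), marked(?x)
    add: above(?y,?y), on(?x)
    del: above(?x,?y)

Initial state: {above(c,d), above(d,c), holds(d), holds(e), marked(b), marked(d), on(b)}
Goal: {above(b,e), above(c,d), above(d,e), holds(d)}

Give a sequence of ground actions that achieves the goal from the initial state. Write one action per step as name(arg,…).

1. grab(b,e)  →  {above(b,e), above(c,d), above(d,c), holds(d), holds(e), marked(b), marked(d), marked(e), on(b)}
2. tag(d,c)  →  {above(b,e), above(c,c), above(c,d), holds(d), holds(e), marked(b), marked(d), marked(e), on(b), on(d)}
3. grab(d,e)  →  {above(b,e), above(c,c), above(c,d), above(d,e), holds(d), holds(e), marked(b), marked(d), marked(e), on(b), on(d)}

grab(b,e); tag(d,c); grab(d,e)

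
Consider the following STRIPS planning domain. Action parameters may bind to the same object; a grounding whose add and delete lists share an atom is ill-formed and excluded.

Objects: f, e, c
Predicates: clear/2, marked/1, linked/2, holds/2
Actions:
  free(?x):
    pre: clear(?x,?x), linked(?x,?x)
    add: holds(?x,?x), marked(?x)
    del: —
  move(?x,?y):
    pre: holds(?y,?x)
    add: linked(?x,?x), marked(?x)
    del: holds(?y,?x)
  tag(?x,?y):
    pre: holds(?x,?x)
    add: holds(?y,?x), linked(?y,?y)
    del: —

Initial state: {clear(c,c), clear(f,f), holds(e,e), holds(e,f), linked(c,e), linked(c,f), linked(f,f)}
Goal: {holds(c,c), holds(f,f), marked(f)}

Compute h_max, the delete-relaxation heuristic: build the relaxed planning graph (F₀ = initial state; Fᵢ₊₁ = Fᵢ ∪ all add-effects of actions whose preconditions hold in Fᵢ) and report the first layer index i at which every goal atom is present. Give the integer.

F0 = init (7 atoms)
F1 = F0 ∪ {holds(c,e), holds(f,e), holds(f,f), linked(c,c), linked(e,e), marked(e), marked(f)}  (14 atoms)
F2 = F1 ∪ {holds(c,c), holds(c,f), marked(c)}  (17 atoms)
goal ⊆ F2  ⇒  h_max = 2

2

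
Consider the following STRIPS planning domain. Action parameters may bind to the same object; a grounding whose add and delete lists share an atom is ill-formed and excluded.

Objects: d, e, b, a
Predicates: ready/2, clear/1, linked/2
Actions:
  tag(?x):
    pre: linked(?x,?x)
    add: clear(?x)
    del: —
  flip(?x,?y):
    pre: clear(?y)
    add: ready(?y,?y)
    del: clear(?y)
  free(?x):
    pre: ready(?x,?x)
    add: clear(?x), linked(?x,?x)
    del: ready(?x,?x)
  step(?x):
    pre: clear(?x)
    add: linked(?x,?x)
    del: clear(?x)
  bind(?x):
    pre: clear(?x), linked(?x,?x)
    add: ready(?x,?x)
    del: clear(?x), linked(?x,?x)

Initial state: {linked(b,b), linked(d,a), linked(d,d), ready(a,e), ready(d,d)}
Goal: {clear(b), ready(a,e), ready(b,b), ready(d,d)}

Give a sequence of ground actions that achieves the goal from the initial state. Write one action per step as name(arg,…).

1. tag(b)  →  {clear(b), linked(b,b), linked(d,a), linked(d,d), ready(a,e), ready(d,d)}
2. flip(d,b)  →  {linked(b,b), linked(d,a), linked(d,d), ready(a,e), ready(b,b), ready(d,d)}
3. tag(b)  →  {clear(b), linked(b,b), linked(d,a), linked(d,d), ready(a,e), ready(b,b), ready(d,d)}

tag(b); flip(d,b); tag(b)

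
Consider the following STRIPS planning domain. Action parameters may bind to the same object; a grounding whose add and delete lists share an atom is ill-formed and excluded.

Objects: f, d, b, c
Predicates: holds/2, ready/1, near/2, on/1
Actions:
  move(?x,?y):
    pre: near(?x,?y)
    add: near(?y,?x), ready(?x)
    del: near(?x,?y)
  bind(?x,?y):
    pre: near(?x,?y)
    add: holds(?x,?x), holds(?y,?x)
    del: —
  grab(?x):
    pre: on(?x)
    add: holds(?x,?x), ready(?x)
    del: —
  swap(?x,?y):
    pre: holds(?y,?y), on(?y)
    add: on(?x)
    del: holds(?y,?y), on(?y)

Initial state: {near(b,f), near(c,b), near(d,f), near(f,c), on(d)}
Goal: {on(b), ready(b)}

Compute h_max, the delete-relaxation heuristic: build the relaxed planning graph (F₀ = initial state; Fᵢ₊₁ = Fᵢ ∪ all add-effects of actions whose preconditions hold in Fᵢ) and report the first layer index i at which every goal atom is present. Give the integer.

2

F0 = init (5 atoms)
F1 = F0 ∪ {holds(b,b), holds(b,c), holds(c,c), holds(c,f), holds(d,d), holds(f,b), holds(f,d), holds(f,f), near(b,c), near(c,f), near(f,b), near(f,d), ready(b), ready(c), ready(d), ready(f)}  (21 atoms)
F2 = F1 ∪ {holds(b,f), holds(c,b), holds(d,f), holds(f,c), on(b), on(c), on(f)}  (28 atoms)
goal ⊆ F2  ⇒  h_max = 2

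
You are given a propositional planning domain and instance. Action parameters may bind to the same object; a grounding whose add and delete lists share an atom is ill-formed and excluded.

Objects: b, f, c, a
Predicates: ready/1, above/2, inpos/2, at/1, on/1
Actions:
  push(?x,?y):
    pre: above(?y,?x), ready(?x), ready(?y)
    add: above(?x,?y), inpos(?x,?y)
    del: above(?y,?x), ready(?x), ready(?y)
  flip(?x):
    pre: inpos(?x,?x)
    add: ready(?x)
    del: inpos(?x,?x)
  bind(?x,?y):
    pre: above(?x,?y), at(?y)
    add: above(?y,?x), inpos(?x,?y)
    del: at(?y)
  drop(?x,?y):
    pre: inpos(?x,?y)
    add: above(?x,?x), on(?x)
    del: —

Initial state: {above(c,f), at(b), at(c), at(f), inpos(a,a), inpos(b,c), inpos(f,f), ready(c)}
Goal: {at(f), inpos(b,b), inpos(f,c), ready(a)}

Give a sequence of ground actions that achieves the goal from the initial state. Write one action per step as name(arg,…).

flip(f); push(f,c); flip(a); drop(b,c); bind(b,b)

1. flip(f)  →  {above(c,f), at(b), at(c), at(f), inpos(a,a), inpos(b,c), ready(c), ready(f)}
2. push(f,c)  →  {above(f,c), at(b), at(c), at(f), inpos(a,a), inpos(b,c), inpos(f,c)}
3. flip(a)  →  {above(f,c), at(b), at(c), at(f), inpos(b,c), inpos(f,c), ready(a)}
4. drop(b,c)  →  {above(b,b), above(f,c), at(b), at(c), at(f), inpos(b,c), inpos(f,c), on(b), ready(a)}
5. bind(b,b)  →  {above(b,b), above(f,c), at(c), at(f), inpos(b,b), inpos(b,c), inpos(f,c), on(b), ready(a)}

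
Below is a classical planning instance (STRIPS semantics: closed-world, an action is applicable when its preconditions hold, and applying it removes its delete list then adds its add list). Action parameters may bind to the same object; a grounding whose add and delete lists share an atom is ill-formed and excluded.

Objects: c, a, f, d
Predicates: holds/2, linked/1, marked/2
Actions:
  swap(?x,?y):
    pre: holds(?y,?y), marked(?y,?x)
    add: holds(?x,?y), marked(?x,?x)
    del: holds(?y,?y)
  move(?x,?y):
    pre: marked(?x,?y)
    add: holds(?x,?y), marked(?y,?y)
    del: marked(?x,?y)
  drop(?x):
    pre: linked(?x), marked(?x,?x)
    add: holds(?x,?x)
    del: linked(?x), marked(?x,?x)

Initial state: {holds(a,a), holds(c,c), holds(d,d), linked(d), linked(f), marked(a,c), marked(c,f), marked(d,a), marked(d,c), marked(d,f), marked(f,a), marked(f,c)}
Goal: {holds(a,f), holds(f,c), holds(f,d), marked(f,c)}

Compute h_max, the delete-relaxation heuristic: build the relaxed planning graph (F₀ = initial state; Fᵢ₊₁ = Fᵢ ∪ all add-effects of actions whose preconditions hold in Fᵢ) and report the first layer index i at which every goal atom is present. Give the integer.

3

F0 = init (12 atoms)
F1 = F0 ∪ {holds(a,c), holds(a,d), holds(c,a), holds(c,d), holds(c,f), holds(d,a), holds(d,c), holds(d,f), holds(f,a), holds(f,c), holds(f,d), marked(a,a), marked(c,c), marked(f,f)}  (26 atoms)
F2 = F1 ∪ {holds(f,f)}  (27 atoms)
F3 = F2 ∪ {holds(a,f)}  (28 atoms)
goal ⊆ F3  ⇒  h_max = 3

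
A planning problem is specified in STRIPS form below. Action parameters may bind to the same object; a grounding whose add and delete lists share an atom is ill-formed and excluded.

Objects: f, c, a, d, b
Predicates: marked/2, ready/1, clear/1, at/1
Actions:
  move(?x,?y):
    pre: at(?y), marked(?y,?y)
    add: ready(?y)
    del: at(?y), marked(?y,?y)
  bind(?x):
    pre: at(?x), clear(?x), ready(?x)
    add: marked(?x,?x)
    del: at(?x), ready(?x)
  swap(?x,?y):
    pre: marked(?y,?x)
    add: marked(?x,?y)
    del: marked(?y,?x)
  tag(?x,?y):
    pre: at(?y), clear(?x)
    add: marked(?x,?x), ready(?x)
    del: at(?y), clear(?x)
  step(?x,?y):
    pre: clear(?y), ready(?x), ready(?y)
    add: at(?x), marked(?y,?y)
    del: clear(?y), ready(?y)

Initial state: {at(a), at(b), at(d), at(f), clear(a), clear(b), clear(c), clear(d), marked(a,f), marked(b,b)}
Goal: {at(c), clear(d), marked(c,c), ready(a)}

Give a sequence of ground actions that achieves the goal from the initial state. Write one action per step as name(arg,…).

move(f,b); tag(c,f); tag(a,a); step(c,b)

1. move(f,b)  →  {at(a), at(d), at(f), clear(a), clear(b), clear(c), clear(d), marked(a,f), ready(b)}
2. tag(c,f)  →  {at(a), at(d), clear(a), clear(b), clear(d), marked(a,f), marked(c,c), ready(b), ready(c)}
3. tag(a,a)  →  {at(d), clear(b), clear(d), marked(a,a), marked(a,f), marked(c,c), ready(a), ready(b), ready(c)}
4. step(c,b)  →  {at(c), at(d), clear(d), marked(a,a), marked(a,f), marked(b,b), marked(c,c), ready(a), ready(c)}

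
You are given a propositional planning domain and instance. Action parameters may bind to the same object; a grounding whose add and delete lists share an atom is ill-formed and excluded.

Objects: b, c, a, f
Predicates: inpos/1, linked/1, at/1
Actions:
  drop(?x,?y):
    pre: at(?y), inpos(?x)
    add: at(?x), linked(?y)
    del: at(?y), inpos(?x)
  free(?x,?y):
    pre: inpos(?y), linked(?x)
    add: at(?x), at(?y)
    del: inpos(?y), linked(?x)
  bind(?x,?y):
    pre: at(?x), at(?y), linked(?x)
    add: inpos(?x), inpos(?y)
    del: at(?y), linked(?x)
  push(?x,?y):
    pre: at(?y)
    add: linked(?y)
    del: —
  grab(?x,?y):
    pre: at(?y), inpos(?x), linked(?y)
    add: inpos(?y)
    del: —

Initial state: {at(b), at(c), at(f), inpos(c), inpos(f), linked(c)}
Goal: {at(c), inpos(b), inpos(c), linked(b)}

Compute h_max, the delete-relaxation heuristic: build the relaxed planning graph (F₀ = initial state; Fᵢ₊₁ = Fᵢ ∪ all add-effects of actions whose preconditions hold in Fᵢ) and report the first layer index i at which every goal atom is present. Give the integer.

F0 = init (6 atoms)
F1 = F0 ∪ {inpos(b), linked(b), linked(f)}  (9 atoms)
goal ⊆ F1  ⇒  h_max = 1

1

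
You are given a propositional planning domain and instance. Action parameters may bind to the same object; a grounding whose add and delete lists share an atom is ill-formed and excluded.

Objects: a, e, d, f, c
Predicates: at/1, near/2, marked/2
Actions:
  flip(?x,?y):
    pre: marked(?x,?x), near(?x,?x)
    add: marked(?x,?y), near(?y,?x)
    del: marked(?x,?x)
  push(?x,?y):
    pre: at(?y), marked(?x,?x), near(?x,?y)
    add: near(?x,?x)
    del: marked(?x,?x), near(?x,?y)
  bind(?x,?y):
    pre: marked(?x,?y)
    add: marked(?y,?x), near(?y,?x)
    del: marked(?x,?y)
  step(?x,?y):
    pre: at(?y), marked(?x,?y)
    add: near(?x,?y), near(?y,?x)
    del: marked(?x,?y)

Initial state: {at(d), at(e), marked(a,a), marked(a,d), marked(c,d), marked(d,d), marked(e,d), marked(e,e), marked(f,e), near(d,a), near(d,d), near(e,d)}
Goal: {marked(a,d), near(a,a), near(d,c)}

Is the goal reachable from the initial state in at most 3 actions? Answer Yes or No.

Yes

1. flip(d,a)  →  {at(d), at(e), marked(a,a), marked(a,d), marked(c,d), marked(d,a), marked(e,d), marked(e,e), marked(f,e), near(a,d), near(d,a), near(d,d), near(e,d)}
2. push(a,d)  →  {at(d), at(e), marked(a,d), marked(c,d), marked(d,a), marked(e,d), marked(e,e), marked(f,e), near(a,a), near(d,a), near(d,d), near(e,d)}
3. bind(c,d)  →  {at(d), at(e), marked(a,d), marked(d,a), marked(d,c), marked(e,d), marked(e,e), marked(f,e), near(a,a), near(d,a), near(d,c), near(d,d), near(e,d)}
optimal plan length = 3; 3 ≤ 3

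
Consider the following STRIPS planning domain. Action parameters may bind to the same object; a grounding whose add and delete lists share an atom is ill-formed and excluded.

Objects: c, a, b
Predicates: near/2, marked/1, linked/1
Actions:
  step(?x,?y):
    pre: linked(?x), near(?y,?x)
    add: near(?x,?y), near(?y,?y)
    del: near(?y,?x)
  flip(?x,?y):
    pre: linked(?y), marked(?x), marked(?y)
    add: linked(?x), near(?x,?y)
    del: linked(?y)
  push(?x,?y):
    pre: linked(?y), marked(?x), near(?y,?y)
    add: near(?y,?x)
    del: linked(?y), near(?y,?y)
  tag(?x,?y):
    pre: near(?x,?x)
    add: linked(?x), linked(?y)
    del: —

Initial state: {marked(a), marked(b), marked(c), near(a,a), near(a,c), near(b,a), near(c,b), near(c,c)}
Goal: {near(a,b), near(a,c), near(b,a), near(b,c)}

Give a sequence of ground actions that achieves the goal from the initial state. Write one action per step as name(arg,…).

1. tag(c,c)  →  {linked(c), marked(a), marked(b), marked(c), near(a,a), near(a,c), near(b,a), near(c,b), near(c,c)}
2. flip(b,c)  →  {linked(b), marked(a), marked(b), marked(c), near(a,a), near(a,c), near(b,a), near(b,c), near(c,b), near(c,c)}
3. flip(a,b)  →  {linked(a), marked(a), marked(b), marked(c), near(a,a), near(a,b), near(a,c), near(b,a), near(b,c), near(c,b), near(c,c)}

tag(c,c); flip(b,c); flip(a,b)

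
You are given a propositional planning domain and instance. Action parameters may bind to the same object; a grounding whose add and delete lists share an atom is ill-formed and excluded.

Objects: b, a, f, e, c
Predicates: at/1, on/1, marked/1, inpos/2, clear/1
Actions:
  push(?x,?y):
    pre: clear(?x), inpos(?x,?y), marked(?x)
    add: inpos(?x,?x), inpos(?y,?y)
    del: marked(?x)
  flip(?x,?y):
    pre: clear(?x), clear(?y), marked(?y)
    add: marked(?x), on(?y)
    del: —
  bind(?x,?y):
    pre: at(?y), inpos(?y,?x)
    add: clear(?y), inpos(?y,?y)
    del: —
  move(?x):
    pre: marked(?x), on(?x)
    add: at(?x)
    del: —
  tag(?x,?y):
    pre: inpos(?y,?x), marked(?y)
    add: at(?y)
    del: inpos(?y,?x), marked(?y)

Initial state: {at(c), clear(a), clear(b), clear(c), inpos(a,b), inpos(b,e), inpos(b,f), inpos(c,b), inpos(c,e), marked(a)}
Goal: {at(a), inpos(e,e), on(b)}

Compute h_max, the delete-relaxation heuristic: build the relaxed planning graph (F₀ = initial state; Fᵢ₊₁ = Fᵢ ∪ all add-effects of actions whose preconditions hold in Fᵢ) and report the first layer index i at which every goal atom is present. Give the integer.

2

F0 = init (10 atoms)
F1 = F0 ∪ {at(a), inpos(a,a), inpos(b,b), inpos(c,c), marked(b), marked(c), on(a)}  (17 atoms)
F2 = F1 ∪ {at(b), inpos(e,e), inpos(f,f), on(b), on(c)}  (22 atoms)
goal ⊆ F2  ⇒  h_max = 2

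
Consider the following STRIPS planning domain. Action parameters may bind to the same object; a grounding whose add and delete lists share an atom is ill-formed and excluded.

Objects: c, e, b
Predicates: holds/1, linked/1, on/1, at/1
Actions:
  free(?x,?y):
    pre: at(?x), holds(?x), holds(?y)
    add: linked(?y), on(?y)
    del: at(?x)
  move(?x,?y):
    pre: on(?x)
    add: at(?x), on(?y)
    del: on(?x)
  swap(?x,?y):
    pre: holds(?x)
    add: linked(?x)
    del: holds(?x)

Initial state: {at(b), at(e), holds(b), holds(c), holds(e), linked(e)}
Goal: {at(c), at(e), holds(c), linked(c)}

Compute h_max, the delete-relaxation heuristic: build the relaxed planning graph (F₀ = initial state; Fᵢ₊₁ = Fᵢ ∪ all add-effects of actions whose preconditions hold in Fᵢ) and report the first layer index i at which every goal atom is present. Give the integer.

2

F0 = init (6 atoms)
F1 = F0 ∪ {linked(b), linked(c), on(b), on(c), on(e)}  (11 atoms)
F2 = F1 ∪ {at(c)}  (12 atoms)
goal ⊆ F2  ⇒  h_max = 2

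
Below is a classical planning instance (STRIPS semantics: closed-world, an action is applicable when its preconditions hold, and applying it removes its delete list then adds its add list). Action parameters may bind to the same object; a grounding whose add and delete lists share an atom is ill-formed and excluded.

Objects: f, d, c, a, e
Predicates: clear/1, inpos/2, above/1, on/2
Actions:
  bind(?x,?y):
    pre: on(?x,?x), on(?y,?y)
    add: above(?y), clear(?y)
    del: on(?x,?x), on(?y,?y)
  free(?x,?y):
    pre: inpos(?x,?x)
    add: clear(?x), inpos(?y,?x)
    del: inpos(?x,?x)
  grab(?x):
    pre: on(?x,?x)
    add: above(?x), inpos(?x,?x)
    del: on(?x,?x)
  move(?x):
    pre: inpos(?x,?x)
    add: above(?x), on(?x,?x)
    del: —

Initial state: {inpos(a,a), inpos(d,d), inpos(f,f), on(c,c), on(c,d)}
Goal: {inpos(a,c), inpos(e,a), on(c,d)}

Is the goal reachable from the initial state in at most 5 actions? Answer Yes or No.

Yes

1. free(a,e)  →  {clear(a), inpos(d,d), inpos(e,a), inpos(f,f), on(c,c), on(c,d)}
2. grab(c)  →  {above(c), clear(a), inpos(c,c), inpos(d,d), inpos(e,a), inpos(f,f), on(c,d)}
3. free(c,a)  →  {above(c), clear(a), clear(c), inpos(a,c), inpos(d,d), inpos(e,a), inpos(f,f), on(c,d)}
optimal plan length = 3; 3 ≤ 5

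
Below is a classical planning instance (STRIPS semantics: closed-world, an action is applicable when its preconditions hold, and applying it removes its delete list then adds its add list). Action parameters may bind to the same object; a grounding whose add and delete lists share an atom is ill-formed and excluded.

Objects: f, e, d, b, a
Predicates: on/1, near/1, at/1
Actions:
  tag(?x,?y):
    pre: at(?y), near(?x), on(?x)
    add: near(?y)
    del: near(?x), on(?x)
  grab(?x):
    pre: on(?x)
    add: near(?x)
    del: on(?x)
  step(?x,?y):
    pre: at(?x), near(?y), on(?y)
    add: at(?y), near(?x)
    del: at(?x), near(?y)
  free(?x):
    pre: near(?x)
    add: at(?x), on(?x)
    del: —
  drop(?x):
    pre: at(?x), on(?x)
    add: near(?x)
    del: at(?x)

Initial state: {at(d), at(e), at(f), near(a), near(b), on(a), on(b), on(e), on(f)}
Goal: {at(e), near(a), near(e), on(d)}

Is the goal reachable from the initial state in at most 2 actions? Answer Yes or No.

No

1. tag(b,d)  →  {at(d), at(e), at(f), near(a), near(d), on(a), on(e), on(f)}
2. grab(e)  →  {at(d), at(e), at(f), near(a), near(d), near(e), on(a), on(f)}
3. free(d)  →  {at(d), at(e), at(f), near(a), near(d), near(e), on(a), on(d), on(f)}
optimal plan length = 3; 3 > 2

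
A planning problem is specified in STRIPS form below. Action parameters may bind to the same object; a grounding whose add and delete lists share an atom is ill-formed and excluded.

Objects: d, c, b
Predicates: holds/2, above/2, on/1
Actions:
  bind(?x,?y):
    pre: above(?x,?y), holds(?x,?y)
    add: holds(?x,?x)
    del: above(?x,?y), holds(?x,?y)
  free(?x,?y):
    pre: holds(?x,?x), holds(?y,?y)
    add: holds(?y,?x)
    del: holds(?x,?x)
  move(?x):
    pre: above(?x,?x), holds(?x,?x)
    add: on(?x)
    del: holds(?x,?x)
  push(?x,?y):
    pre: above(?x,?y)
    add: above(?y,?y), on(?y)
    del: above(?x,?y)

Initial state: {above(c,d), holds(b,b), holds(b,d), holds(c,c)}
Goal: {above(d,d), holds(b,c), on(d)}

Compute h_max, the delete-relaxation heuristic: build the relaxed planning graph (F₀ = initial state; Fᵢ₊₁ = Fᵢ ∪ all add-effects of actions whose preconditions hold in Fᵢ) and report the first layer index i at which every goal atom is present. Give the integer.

1

F0 = init (4 atoms)
F1 = F0 ∪ {above(d,d), holds(b,c), holds(c,b), on(d)}  (8 atoms)
goal ⊆ F1  ⇒  h_max = 1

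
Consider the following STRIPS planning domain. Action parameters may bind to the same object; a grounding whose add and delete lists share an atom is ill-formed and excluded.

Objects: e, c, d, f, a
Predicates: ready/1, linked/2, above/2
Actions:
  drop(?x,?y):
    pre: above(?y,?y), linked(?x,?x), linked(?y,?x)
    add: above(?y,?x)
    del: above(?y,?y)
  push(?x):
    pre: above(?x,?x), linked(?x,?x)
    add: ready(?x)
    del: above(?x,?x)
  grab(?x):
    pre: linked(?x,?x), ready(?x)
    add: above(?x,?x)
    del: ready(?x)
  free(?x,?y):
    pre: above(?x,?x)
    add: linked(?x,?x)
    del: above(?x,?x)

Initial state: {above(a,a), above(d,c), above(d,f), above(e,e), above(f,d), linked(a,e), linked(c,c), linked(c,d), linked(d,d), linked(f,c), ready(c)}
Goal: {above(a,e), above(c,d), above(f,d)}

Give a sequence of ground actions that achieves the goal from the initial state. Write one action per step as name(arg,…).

1. grab(c)  →  {above(a,a), above(c,c), above(d,c), above(d,f), above(e,e), above(f,d), linked(a,e), linked(c,c), linked(c,d), linked(d,d), linked(f,c)}
2. drop(d,c)  →  {above(a,a), above(c,d), above(d,c), above(d,f), above(e,e), above(f,d), linked(a,e), linked(c,c), linked(c,d), linked(d,d), linked(f,c)}
3. free(e,e)  →  {above(a,a), above(c,d), above(d,c), above(d,f), above(f,d), linked(a,e), linked(c,c), linked(c,d), linked(d,d), linked(e,e), linked(f,c)}
4. drop(e,a)  →  {above(a,e), above(c,d), above(d,c), above(d,f), above(f,d), linked(a,e), linked(c,c), linked(c,d), linked(d,d), linked(e,e), linked(f,c)}

grab(c); drop(d,c); free(e,e); drop(e,a)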